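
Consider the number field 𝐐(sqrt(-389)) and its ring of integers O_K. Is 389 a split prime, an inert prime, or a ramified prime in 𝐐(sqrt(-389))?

d = -389 ≡ 3 (mod 4), so O_K = ℤ[√-389] and disc(K) = 4d = -1556.
389 divides disc(K) = -1556, so 389 ramifies.

ramified — (389) = 𝔭²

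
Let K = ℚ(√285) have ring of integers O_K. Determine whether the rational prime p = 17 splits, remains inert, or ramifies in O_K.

d = 285 ≡ 1 (mod 4), so O_K = ℤ[(1+√285)/2] and disc(K) = d = 285.
Since gcd(17, 285) = 1 the prime 17 does not ramify.
Compute (285/17) via Euler: 13^((17-1)/2) mod 17 = 1, so (285/17) = 1.
Legendre symbol 1 ⇒ 17 is split.

17 splits in O_K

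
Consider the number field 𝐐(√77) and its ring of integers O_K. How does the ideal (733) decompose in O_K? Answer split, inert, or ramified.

77 mod 4 = 1, hence disc K = 77 and O_K = ℤ[(1+√77)/2].
733 ∤ 77, so 733 is unramified.
Compute (77/733) via Euler: 77^((733-1)/2) mod 733 = 1, so (77/733) = 1.
(77/733) = 1, so 733 splits.

split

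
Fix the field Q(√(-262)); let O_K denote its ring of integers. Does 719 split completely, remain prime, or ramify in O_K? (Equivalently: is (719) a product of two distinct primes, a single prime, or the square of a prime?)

d = -262 ≡ 2 (mod 4), so O_K = ℤ[√-262] and disc(K) = 4d = -1048.
719 ∤ -1048, so 719 is unramified.
Compute (-262/719) via Euler: 457^((719-1)/2) mod 719 = 1, so (-262/719) = 1.
(-262/719) = 1, so 719 splits.

splits completely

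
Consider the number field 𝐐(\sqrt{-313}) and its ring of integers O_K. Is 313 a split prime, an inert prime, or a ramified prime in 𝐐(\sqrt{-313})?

d = -313 ≡ 3 (mod 4), so O_K = ℤ[√-313] and disc(K) = 4d = -1252.
disc(K) = -1252 = 313·(-4), so p = 313 is ramified.

ramified — (313) = 𝔭²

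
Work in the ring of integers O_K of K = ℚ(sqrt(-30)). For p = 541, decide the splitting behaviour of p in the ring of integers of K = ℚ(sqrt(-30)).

Since -30 ≢ 1 mod 4, the ring of integers is ℤ[√-30] with discriminant 4·(-30) = -120.
541 ∤ -120, so 541 is unramified.
Euler's criterion: (-30)^270 mod 541 = 540. Thus (-30|541) = -1.
(-30/541) = -1, so 541 is inert.

p is inert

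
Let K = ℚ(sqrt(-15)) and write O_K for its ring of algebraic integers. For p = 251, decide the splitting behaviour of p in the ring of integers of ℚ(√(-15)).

remains prime (inert)

Since -15 ≡ 1 mod 4, the ring of integers is ℤ[(1+√-15)/2] with discriminant -15.
251 ∤ -15, so 251 is unramified.
Legendre symbol by Euler's criterion: (-15/251) ≡ (-15)^125 ≡ 250 (mod 251), i.e. (-15/251) = -1.
(-15/251) = -1, so 251 is inert.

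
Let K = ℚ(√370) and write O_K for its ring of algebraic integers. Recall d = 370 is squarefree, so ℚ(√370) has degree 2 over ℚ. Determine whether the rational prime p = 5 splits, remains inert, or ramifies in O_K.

Since 370 ≢ 1 mod 4, the ring of integers is ℤ[√370] with discriminant 4·370 = 1480.
disc(K) = 1480 = 5·296, so p = 5 is ramified.

5 is ramified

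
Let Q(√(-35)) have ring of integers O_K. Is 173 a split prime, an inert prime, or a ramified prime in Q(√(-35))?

splits completely

Since -35 ≡ 1 mod 4, the ring of integers is ℤ[(1+√-35)/2] with discriminant -35.
173 ∤ -35, so 173 is unramified.
Euler's criterion: (-35)^86 mod 173 = 1. Thus (-35|173) = 1.
(-35/173) = 1, so 173 splits.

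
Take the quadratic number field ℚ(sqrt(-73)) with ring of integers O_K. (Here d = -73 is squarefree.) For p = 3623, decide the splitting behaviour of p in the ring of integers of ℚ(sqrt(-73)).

inert

d = -73 ≡ 3 (mod 4), so O_K = ℤ[√-73] and disc(K) = 4d = -292.
3623 ∤ -292, so 3623 is unramified.
Euler's criterion: (-73)^1811 mod 3623 = 3622. Thus (-73|3623) = -1.
d is a non-residue mod p, hence 3623 remains inert in O_K.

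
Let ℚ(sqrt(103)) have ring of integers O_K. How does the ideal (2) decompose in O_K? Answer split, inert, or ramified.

103 mod 4 = 3, hence disc K = 4·103 = 412 and O_K = ℤ[√103].
Ramification test: 2 | 412. The prime 2 ramifies in K.

ramified — (2) = 𝔭²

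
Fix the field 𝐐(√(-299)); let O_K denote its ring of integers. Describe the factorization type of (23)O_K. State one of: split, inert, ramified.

Since -299 ≡ 1 mod 4, the ring of integers is ℤ[(1+√-299)/2] with discriminant -299.
disc(K) = -299 = 23·(-13), so p = 23 is ramified.

p ramifies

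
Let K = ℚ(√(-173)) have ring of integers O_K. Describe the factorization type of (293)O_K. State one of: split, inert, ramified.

inert — (293) stays prime in O_K

-173 mod 4 = 3, hence disc K = 4·(-173) = -692 and O_K = ℤ[√-173].
293 ∤ -692, so 293 is unramified.
(-173/293) = 120^146 mod 293 = 292, giving Legendre symbol -1.
Legendre symbol -1 ⇒ 293 is inert.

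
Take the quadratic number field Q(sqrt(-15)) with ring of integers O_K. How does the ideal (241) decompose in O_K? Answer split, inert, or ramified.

split

Since -15 ≡ 1 mod 4, the ring of integers is ℤ[(1+√-15)/2] with discriminant -15.
disc(K) = -15 is not divisible by 241; 241 is unramified.
Legendre symbol by Euler's criterion: (-15/241) ≡ (-15)^120 ≡ 1 (mod 241), i.e. (-15/241) = 1.
d is a quadratic residue mod p, hence 241 splits in O_K.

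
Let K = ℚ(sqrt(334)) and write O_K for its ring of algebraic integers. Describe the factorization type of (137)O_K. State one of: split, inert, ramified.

splits completely

334 mod 4 = 2, hence disc K = 4·334 = 1336 and O_K = ℤ[√334].
Since gcd(137, 1336) = 1 the prime 137 does not ramify.
Legendre symbol by Euler's criterion: (334/137) ≡ 334^68 ≡ 1 (mod 137), i.e. (334/137) = 1.
d is a quadratic residue mod p, hence 137 splits in O_K.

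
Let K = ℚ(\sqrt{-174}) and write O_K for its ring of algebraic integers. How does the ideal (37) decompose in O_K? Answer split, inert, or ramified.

d = -174 ≡ 2 (mod 4), so O_K = ℤ[√-174] and disc(K) = 4d = -696.
37 ∤ -696, so 37 is unramified.
(-174/37) = 11^18 mod 37 = 1, giving Legendre symbol 1.
d is a quadratic residue mod p, hence 37 splits in O_K.

splits completely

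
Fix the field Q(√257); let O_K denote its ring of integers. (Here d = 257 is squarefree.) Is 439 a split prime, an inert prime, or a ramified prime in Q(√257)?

257 mod 4 = 1, hence disc K = 257 and O_K = ℤ[(1+√257)/2].
439 ∤ 257, so 439 is unramified.
Legendre symbol by Euler's criterion: (257/439) ≡ 257^219 ≡ 438 (mod 439), i.e. (257/439) = -1.
(257/439) = -1, so 439 is inert.

remains prime (inert)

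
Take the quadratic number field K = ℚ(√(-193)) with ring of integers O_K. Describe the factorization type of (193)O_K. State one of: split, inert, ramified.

Since -193 ≢ 1 mod 4, the ring of integers is ℤ[√-193] with discriminant 4·(-193) = -772.
193 divides disc(K) = -772, so 193 ramifies.

ramified — (193) = 𝔭²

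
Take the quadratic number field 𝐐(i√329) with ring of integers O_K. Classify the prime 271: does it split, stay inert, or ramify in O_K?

-329 mod 4 = 3, hence disc K = 4·(-329) = -1316 and O_K = ℤ[√-329].
disc(K) = -1316 is not divisible by 271; 271 is unramified.
Compute (-329/271) via Euler: 213^((271-1)/2) mod 271 = 1, so (-329/271) = 1.
Legendre symbol 1 ⇒ 271 is split.

split — (271) = 𝔭₁𝔭₂ with 𝔭₁ ≠ 𝔭₂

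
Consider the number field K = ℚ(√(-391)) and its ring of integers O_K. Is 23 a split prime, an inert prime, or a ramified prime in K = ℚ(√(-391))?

Since -391 ≡ 1 mod 4, the ring of integers is ℤ[(1+√-391)/2] with discriminant -391.
23 divides disc(K) = -391, so 23 ramifies.

ramifies in O_K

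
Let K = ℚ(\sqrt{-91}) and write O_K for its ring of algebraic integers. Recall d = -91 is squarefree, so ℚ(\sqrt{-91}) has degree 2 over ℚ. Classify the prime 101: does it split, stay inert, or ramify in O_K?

101 remains inert

-91 mod 4 = 1, hence disc K = -91 and O_K = ℤ[(1+√-91)/2].
Since gcd(101, -91) = 1 the prime 101 does not ramify.
Euler's criterion: (-91)^50 mod 101 = 100. Thus (-91|101) = -1.
d is a non-residue mod p, hence 101 remains inert in O_K.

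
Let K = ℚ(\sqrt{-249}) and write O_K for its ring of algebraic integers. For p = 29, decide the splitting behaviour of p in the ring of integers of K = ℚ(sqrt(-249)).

29 remains inert

Since -249 ≢ 1 mod 4, the ring of integers is ℤ[√-249] with discriminant 4·(-249) = -996.
29 ∤ -996, so 29 is unramified.
Euler's criterion: (-249)^14 mod 29 = 28. Thus (-249|29) = -1.
d is a non-residue mod p, hence 29 remains inert in O_K.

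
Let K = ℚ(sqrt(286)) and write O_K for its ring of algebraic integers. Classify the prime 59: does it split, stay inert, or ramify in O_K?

p is inert

286 mod 4 = 2, hence disc K = 4·286 = 1144 and O_K = ℤ[√286].
Since gcd(59, 1144) = 1 the prime 59 does not ramify.
(286/59) = 50^29 mod 59 = 58, giving Legendre symbol -1.
(286/59) = -1, so 59 is inert.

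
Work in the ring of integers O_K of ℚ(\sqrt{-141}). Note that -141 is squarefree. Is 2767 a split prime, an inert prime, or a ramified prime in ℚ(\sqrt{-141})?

d = -141 ≡ 3 (mod 4), so O_K = ℤ[√-141] and disc(K) = 4d = -564.
Since gcd(2767, -564) = 1 the prime 2767 does not ramify.
Legendre symbol by Euler's criterion: (-141/2767) ≡ (-141)^1383 ≡ 1 (mod 2767), i.e. (-141/2767) = 1.
(-141/2767) = 1, so 2767 splits.

split — (2767) = 𝔭₁𝔭₂ with 𝔭₁ ≠ 𝔭₂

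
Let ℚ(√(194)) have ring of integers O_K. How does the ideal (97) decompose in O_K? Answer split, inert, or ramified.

Since 194 ≢ 1 mod 4, the ring of integers is ℤ[√194] with discriminant 4·194 = 776.
97 divides disc(K) = 776, so 97 ramifies.

p ramifies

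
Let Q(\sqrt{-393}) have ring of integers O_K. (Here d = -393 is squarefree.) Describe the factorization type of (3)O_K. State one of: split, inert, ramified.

ramified

d = -393 ≡ 3 (mod 4), so O_K = ℤ[√-393] and disc(K) = 4d = -1572.
Ramification test: 3 | -1572. The prime 3 ramifies in K.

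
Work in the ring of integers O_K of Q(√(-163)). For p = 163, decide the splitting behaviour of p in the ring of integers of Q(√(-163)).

ramifies in O_K

d = -163 ≡ 1 (mod 4), so O_K = ℤ[(1+√-163)/2] and disc(K) = d = -163.
163 divides disc(K) = -163, so 163 ramifies.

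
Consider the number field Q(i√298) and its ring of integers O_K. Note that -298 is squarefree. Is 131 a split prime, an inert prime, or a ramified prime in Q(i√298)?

d = -298 ≡ 2 (mod 4), so O_K = ℤ[√-298] and disc(K) = 4d = -1192.
131 ∤ -1192, so 131 is unramified.
(-298/131) = 95^65 mod 131 = 130, giving Legendre symbol -1.
(-298/131) = -1, so 131 is inert.

remains prime (inert)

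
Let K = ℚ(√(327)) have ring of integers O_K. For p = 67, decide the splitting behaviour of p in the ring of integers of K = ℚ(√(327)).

Since 327 ≢ 1 mod 4, the ring of integers is ℤ[√327] with discriminant 4·327 = 1308.
Since gcd(67, 1308) = 1 the prime 67 does not ramify.
Compute (327/67) via Euler: 59^((67-1)/2) mod 67 = 1, so (327/67) = 1.
d is a quadratic residue mod p, hence 67 splits in O_K.

p splits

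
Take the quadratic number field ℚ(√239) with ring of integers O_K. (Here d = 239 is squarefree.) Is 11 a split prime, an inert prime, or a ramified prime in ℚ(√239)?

inert

Since 239 ≢ 1 mod 4, the ring of integers is ℤ[√239] with discriminant 4·239 = 956.
Since gcd(11, 956) = 1 the prime 11 does not ramify.
Legendre symbol by Euler's criterion: (239/11) ≡ 239^5 ≡ 10 (mod 11), i.e. (239/11) = -1.
(239/11) = -1, so 11 is inert.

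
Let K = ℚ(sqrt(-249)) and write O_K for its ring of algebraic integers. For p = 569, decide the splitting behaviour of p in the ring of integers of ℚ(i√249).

569 splits in O_K

Since -249 ≢ 1 mod 4, the ring of integers is ℤ[√-249] with discriminant 4·(-249) = -996.
disc(K) = -996 is not divisible by 569; 569 is unramified.
Euler's criterion: (-249)^284 mod 569 = 1. Thus (-249|569) = 1.
Legendre symbol 1 ⇒ 569 is split.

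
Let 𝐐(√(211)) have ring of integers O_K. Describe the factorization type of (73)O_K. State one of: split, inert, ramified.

Since 211 ≢ 1 mod 4, the ring of integers is ℤ[√211] with discriminant 4·211 = 844.
disc(K) = 844 is not divisible by 73; 73 is unramified.
(211/73) = 65^36 mod 73 = 1, giving Legendre symbol 1.
(211/73) = 1, so 73 splits.

split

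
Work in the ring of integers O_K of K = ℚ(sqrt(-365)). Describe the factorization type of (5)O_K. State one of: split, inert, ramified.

ramifies in O_K

-365 mod 4 = 3, hence disc K = 4·(-365) = -1460 and O_K = ℤ[√-365].
5 divides disc(K) = -1460, so 5 ramifies.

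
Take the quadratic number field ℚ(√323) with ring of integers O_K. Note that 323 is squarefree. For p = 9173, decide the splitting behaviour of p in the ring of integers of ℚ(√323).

p splits

d = 323 ≡ 3 (mod 4), so O_K = ℤ[√323] and disc(K) = 4d = 1292.
disc(K) = 1292 is not divisible by 9173; 9173 is unramified.
Legendre symbol by Euler's criterion: (323/9173) ≡ 323^4586 ≡ 1 (mod 9173), i.e. (323/9173) = 1.
(323/9173) = 1, so 9173 splits.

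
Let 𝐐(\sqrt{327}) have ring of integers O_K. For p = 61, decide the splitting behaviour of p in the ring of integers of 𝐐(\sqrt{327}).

splits completely

327 mod 4 = 3, hence disc K = 4·327 = 1308 and O_K = ℤ[√327].
disc(K) = 1308 is not divisible by 61; 61 is unramified.
(327/61) = 22^30 mod 61 = 1, giving Legendre symbol 1.
Legendre symbol 1 ⇒ 61 is split.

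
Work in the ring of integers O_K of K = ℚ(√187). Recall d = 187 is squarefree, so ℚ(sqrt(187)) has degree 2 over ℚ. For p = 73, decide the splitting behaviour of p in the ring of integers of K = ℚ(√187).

73 splits in O_K

d = 187 ≡ 3 (mod 4), so O_K = ℤ[√187] and disc(K) = 4d = 748.
Since gcd(73, 748) = 1 the prime 73 does not ramify.
(187/73) = 41^36 mod 73 = 1, giving Legendre symbol 1.
d is a quadratic residue mod p, hence 73 splits in O_K.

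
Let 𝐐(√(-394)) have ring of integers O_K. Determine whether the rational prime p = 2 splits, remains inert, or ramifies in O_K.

ramifies in O_K

Since -394 ≢ 1 mod 4, the ring of integers is ℤ[√-394] with discriminant 4·(-394) = -1576.
Ramification test: 2 | -1576. The prime 2 ramifies in K.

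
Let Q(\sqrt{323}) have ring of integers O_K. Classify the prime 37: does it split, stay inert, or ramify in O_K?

split

d = 323 ≡ 3 (mod 4), so O_K = ℤ[√323] and disc(K) = 4d = 1292.
Since gcd(37, 1292) = 1 the prime 37 does not ramify.
Compute (323/37) via Euler: 27^((37-1)/2) mod 37 = 1, so (323/37) = 1.
Legendre symbol 1 ⇒ 37 is split.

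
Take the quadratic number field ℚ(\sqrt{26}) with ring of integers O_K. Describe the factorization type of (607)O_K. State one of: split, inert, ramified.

split

d = 26 ≡ 2 (mod 4), so O_K = ℤ[√26] and disc(K) = 4d = 104.
Since gcd(607, 104) = 1 the prime 607 does not ramify.
Euler's criterion: 26^303 mod 607 = 1. Thus (26|607) = 1.
(26/607) = 1, so 607 splits.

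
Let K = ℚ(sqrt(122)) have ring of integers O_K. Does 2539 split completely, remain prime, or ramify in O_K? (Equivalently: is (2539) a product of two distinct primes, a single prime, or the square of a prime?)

2539 splits in O_K

122 mod 4 = 2, hence disc K = 4·122 = 488 and O_K = ℤ[√122].
2539 ∤ 488, so 2539 is unramified.
Euler's criterion: 122^1269 mod 2539 = 1. Thus (122|2539) = 1.
(122/2539) = 1, so 2539 splits.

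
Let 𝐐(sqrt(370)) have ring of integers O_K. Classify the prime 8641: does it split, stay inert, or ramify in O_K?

Since 370 ≢ 1 mod 4, the ring of integers is ℤ[√370] with discriminant 4·370 = 1480.
8641 ∤ 1480, so 8641 is unramified.
Euler's criterion: 370^4320 mod 8641 = 8640. Thus (370|8641) = -1.
Legendre symbol -1 ⇒ 8641 is inert.

inert — (8641) stays prime in O_K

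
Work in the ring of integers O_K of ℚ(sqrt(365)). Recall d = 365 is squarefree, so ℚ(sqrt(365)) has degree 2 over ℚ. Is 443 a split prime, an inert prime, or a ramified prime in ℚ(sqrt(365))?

443 splits in O_K

d = 365 ≡ 1 (mod 4), so O_K = ℤ[(1+√365)/2] and disc(K) = d = 365.
443 ∤ 365, so 443 is unramified.
Euler's criterion: 365^221 mod 443 = 1. Thus (365|443) = 1.
(365/443) = 1, so 443 splits.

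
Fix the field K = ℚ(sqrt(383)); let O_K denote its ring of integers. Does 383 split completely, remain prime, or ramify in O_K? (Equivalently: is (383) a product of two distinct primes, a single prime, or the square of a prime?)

ramified

d = 383 ≡ 3 (mod 4), so O_K = ℤ[√383] and disc(K) = 4d = 1532.
disc(K) = 1532 = 383·4, so p = 383 is ramified.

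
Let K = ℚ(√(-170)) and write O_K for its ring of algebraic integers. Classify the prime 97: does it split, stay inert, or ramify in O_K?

97 splits in O_K

-170 mod 4 = 2, hence disc K = 4·(-170) = -680 and O_K = ℤ[√-170].
97 ∤ -680, so 97 is unramified.
(-170/97) = 24^48 mod 97 = 1, giving Legendre symbol 1.
d is a quadratic residue mod p, hence 97 splits in O_K.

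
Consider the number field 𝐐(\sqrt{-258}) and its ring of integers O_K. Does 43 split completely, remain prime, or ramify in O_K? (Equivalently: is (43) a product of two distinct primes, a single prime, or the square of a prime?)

-258 mod 4 = 2, hence disc K = 4·(-258) = -1032 and O_K = ℤ[√-258].
43 divides disc(K) = -1032, so 43 ramifies.

p ramifies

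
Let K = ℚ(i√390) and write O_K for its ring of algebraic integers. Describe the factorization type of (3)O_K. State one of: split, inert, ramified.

Since -390 ≢ 1 mod 4, the ring of integers is ℤ[√-390] with discriminant 4·(-390) = -1560.
3 divides disc(K) = -1560, so 3 ramifies.

p ramifies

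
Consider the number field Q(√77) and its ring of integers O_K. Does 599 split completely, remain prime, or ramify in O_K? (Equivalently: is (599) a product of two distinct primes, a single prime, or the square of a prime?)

d = 77 ≡ 1 (mod 4), so O_K = ℤ[(1+√77)/2] and disc(K) = d = 77.
disc(K) = 77 is not divisible by 599; 599 is unramified.
Compute (77/599) via Euler: 77^((599-1)/2) mod 599 = 1, so (77/599) = 1.
Legendre symbol 1 ⇒ 599 is split.

split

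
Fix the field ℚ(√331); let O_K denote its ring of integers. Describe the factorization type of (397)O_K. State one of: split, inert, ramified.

inert

d = 331 ≡ 3 (mod 4), so O_K = ℤ[√331] and disc(K) = 4d = 1324.
Since gcd(397, 1324) = 1 the prime 397 does not ramify.
(331/397) = 331^198 mod 397 = 396, giving Legendre symbol -1.
Legendre symbol -1 ⇒ 397 is inert.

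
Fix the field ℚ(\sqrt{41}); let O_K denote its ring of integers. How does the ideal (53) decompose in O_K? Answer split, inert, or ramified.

p is inert

Since 41 ≡ 1 mod 4, the ring of integers is ℤ[(1+√41)/2] with discriminant 41.
Since gcd(53, 41) = 1 the prime 53 does not ramify.
Legendre symbol by Euler's criterion: (41/53) ≡ 41^26 ≡ 52 (mod 53), i.e. (41/53) = -1.
Legendre symbol -1 ⇒ 53 is inert.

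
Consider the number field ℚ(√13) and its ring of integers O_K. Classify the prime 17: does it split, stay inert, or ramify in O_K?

p splits

d = 13 ≡ 1 (mod 4), so O_K = ℤ[(1+√13)/2] and disc(K) = d = 13.
17 ∤ 13, so 17 is unramified.
(13/17) = 13^8 mod 17 = 1, giving Legendre symbol 1.
d is a quadratic residue mod p, hence 17 splits in O_K.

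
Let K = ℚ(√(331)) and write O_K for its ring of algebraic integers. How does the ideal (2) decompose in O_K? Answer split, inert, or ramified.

ramified

Since 331 ≢ 1 mod 4, the ring of integers is ℤ[√331] with discriminant 4·331 = 1324.
2 divides disc(K) = 1324, so 2 ramifies.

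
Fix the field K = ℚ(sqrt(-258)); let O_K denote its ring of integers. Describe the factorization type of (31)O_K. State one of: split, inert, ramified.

31 remains inert

-258 mod 4 = 2, hence disc K = 4·(-258) = -1032 and O_K = ℤ[√-258].
31 ∤ -1032, so 31 is unramified.
Euler's criterion: (-258)^15 mod 31 = 30. Thus (-258|31) = -1.
(-258/31) = -1, so 31 is inert.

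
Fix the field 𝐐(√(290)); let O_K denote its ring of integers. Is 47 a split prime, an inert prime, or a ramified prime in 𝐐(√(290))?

d = 290 ≡ 2 (mod 4), so O_K = ℤ[√290] and disc(K) = 4d = 1160.
disc(K) = 1160 is not divisible by 47; 47 is unramified.
Euler's criterion: 290^23 mod 47 = 1. Thus (290|47) = 1.
d is a quadratic residue mod p, hence 47 splits in O_K.

split — (47) = 𝔭₁𝔭₂ with 𝔭₁ ≠ 𝔭₂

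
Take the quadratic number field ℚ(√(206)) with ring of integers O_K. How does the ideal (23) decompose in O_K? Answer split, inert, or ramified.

p is inert

206 mod 4 = 2, hence disc K = 4·206 = 824 and O_K = ℤ[√206].
23 ∤ 824, so 23 is unramified.
Euler's criterion: 206^11 mod 23 = 22. Thus (206|23) = -1.
(206/23) = -1, so 23 is inert.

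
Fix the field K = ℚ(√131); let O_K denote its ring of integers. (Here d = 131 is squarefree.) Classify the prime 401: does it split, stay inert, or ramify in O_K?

d = 131 ≡ 3 (mod 4), so O_K = ℤ[√131] and disc(K) = 4d = 524.
401 ∤ 524, so 401 is unramified.
(131/401) = 131^200 mod 401 = 400, giving Legendre symbol -1.
d is a non-residue mod p, hence 401 remains inert in O_K.

p is inert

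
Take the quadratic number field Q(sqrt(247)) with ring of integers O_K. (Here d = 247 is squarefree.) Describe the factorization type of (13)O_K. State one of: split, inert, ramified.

13 is ramified

247 mod 4 = 3, hence disc K = 4·247 = 988 and O_K = ℤ[√247].
disc(K) = 988 = 13·76, so p = 13 is ramified.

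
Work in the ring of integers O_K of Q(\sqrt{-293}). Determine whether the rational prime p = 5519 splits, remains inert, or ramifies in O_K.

5519 splits in O_K

Since -293 ≢ 1 mod 4, the ring of integers is ℤ[√-293] with discriminant 4·(-293) = -1172.
disc(K) = -1172 is not divisible by 5519; 5519 is unramified.
Compute (-293/5519) via Euler: 5226^((5519-1)/2) mod 5519 = 1, so (-293/5519) = 1.
Legendre symbol 1 ⇒ 5519 is split.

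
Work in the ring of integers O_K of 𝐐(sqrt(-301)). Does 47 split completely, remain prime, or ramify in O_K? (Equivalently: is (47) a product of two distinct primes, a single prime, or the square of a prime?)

splits completely

Since -301 ≢ 1 mod 4, the ring of integers is ℤ[√-301] with discriminant 4·(-301) = -1204.
47 ∤ -1204, so 47 is unramified.
Compute (-301/47) via Euler: 28^((47-1)/2) mod 47 = 1, so (-301/47) = 1.
(-301/47) = 1, so 47 splits.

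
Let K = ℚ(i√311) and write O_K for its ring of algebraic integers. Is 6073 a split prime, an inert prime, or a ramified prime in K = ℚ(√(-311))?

Since -311 ≡ 1 mod 4, the ring of integers is ℤ[(1+√-311)/2] with discriminant -311.
6073 ∤ -311, so 6073 is unramified.
Euler's criterion: (-311)^3036 mod 6073 = 6072. Thus (-311|6073) = -1.
d is a non-residue mod p, hence 6073 remains inert in O_K.

inert — (6073) stays prime in O_K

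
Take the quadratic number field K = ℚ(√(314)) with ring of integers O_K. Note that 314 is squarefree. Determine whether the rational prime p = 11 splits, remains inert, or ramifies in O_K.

314 mod 4 = 2, hence disc K = 4·314 = 1256 and O_K = ℤ[√314].
disc(K) = 1256 is not divisible by 11; 11 is unramified.
Compute (314/11) via Euler: 6^((11-1)/2) mod 11 = 10, so (314/11) = -1.
Legendre symbol -1 ⇒ 11 is inert.

p is inert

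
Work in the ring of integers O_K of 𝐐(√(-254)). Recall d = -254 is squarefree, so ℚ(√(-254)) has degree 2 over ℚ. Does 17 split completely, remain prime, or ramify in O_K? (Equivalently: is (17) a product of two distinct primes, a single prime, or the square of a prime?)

d = -254 ≡ 2 (mod 4), so O_K = ℤ[√-254] and disc(K) = 4d = -1016.
disc(K) = -1016 is not divisible by 17; 17 is unramified.
Euler's criterion: (-254)^8 mod 17 = 1. Thus (-254|17) = 1.
(-254/17) = 1, so 17 splits.

p splits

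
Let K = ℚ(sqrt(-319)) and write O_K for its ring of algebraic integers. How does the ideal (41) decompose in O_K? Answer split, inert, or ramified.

split

d = -319 ≡ 1 (mod 4), so O_K = ℤ[(1+√-319)/2] and disc(K) = d = -319.
41 ∤ -319, so 41 is unramified.
Legendre symbol by Euler's criterion: (-319/41) ≡ (-319)^20 ≡ 1 (mod 41), i.e. (-319/41) = 1.
d is a quadratic residue mod p, hence 41 splits in O_K.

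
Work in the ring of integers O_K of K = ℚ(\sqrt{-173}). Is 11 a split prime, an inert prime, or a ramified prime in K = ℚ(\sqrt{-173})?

d = -173 ≡ 3 (mod 4), so O_K = ℤ[√-173] and disc(K) = 4d = -692.
disc(K) = -692 is not divisible by 11; 11 is unramified.
Euler's criterion: (-173)^5 mod 11 = 1. Thus (-173|11) = 1.
Legendre symbol 1 ⇒ 11 is split.

11 splits in O_K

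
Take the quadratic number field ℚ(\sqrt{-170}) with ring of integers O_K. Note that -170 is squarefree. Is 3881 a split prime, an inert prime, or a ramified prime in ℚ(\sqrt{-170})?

3881 remains inert

d = -170 ≡ 2 (mod 4), so O_K = ℤ[√-170] and disc(K) = 4d = -680.
disc(K) = -680 is not divisible by 3881; 3881 is unramified.
Euler's criterion: (-170)^1940 mod 3881 = 3880. Thus (-170|3881) = -1.
Legendre symbol -1 ⇒ 3881 is inert.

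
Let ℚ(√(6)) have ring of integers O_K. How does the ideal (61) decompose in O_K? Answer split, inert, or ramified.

p is inert

d = 6 ≡ 2 (mod 4), so O_K = ℤ[√6] and disc(K) = 4d = 24.
61 ∤ 24, so 61 is unramified.
(6/61) = 6^30 mod 61 = 60, giving Legendre symbol -1.
(6/61) = -1, so 61 is inert.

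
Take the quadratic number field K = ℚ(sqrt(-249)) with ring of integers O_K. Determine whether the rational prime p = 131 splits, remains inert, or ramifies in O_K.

p splits

-249 mod 4 = 3, hence disc K = 4·(-249) = -996 and O_K = ℤ[√-249].
Since gcd(131, -996) = 1 the prime 131 does not ramify.
Compute (-249/131) via Euler: 13^((131-1)/2) mod 131 = 1, so (-249/131) = 1.
(-249/131) = 1, so 131 splits.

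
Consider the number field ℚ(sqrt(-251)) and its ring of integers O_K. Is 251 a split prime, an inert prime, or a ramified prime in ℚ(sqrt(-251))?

d = -251 ≡ 1 (mod 4), so O_K = ℤ[(1+√-251)/2] and disc(K) = d = -251.
disc(K) = -251 = 251·(-1), so p = 251 is ramified.

ramifies in O_K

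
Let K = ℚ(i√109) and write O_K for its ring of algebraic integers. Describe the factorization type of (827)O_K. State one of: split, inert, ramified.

-109 mod 4 = 3, hence disc K = 4·(-109) = -436 and O_K = ℤ[√-109].
827 ∤ -436, so 827 is unramified.
Euler's criterion: (-109)^413 mod 827 = 826. Thus (-109|827) = -1.
Legendre symbol -1 ⇒ 827 is inert.

remains prime (inert)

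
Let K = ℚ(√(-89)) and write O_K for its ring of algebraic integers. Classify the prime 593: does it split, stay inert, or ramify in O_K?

-89 mod 4 = 3, hence disc K = 4·(-89) = -356 and O_K = ℤ[√-89].
593 ∤ -356, so 593 is unramified.
Euler's criterion: (-89)^296 mod 593 = 592. Thus (-89|593) = -1.
(-89/593) = -1, so 593 is inert.

inert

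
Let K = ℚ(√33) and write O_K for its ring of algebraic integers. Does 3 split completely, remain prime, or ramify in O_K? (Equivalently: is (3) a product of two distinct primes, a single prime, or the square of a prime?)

p ramifies

Since 33 ≡ 1 mod 4, the ring of integers is ℤ[(1+√33)/2] with discriminant 33.
Ramification test: 3 | 33. The prime 3 ramifies in K.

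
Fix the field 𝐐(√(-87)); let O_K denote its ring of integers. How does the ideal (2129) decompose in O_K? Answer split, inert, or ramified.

-87 mod 4 = 1, hence disc K = -87 and O_K = ℤ[(1+√-87)/2].
Since gcd(2129, -87) = 1 the prime 2129 does not ramify.
Compute (-87/2129) via Euler: 2042^((2129-1)/2) mod 2129 = 1, so (-87/2129) = 1.
(-87/2129) = 1, so 2129 splits.

p splits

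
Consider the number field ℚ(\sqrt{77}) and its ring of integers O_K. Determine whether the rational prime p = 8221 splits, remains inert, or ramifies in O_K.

77 mod 4 = 1, hence disc K = 77 and O_K = ℤ[(1+√77)/2].
disc(K) = 77 is not divisible by 8221; 8221 is unramified.
Compute (77/8221) via Euler: 77^((8221-1)/2) mod 8221 = 8220, so (77/8221) = -1.
d is a non-residue mod p, hence 8221 remains inert in O_K.

remains prime (inert)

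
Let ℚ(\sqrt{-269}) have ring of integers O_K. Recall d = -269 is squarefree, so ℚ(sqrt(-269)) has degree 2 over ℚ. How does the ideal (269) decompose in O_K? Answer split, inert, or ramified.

-269 mod 4 = 3, hence disc K = 4·(-269) = -1076 and O_K = ℤ[√-269].
disc(K) = -1076 = 269·(-4), so p = 269 is ramified.

ramifies in O_K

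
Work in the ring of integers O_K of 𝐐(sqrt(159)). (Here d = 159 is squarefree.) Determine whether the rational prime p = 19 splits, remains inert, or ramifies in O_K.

19 splits in O_K

159 mod 4 = 3, hence disc K = 4·159 = 636 and O_K = ℤ[√159].
disc(K) = 636 is not divisible by 19; 19 is unramified.
(159/19) = 7^9 mod 19 = 1, giving Legendre symbol 1.
d is a quadratic residue mod p, hence 19 splits in O_K.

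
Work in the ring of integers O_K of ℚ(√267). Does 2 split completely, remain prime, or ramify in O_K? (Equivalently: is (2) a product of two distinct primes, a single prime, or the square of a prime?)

ramifies in O_K

Since 267 ≢ 1 mod 4, the ring of integers is ℤ[√267] with discriminant 4·267 = 1068.
2 divides disc(K) = 1068, so 2 ramifies.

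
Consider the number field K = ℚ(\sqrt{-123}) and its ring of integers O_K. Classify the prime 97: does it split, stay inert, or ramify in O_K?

Since -123 ≡ 1 mod 4, the ring of integers is ℤ[(1+√-123)/2] with discriminant -123.
Since gcd(97, -123) = 1 the prime 97 does not ramify.
Euler's criterion: (-123)^48 mod 97 = 96. Thus (-123|97) = -1.
d is a non-residue mod p, hence 97 remains inert in O_K.

97 remains inert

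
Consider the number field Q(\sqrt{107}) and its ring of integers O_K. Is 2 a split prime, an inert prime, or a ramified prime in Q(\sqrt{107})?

107 mod 4 = 3, hence disc K = 4·107 = 428 and O_K = ℤ[√107].
disc(K) = 428 = 2·214, so p = 2 is ramified.

2 is ramified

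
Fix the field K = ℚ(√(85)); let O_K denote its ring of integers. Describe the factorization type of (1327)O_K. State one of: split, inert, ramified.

inert — (1327) stays prime in O_K

d = 85 ≡ 1 (mod 4), so O_K = ℤ[(1+√85)/2] and disc(K) = d = 85.
disc(K) = 85 is not divisible by 1327; 1327 is unramified.
Compute (85/1327) via Euler: 85^((1327-1)/2) mod 1327 = 1326, so (85/1327) = -1.
d is a non-residue mod p, hence 1327 remains inert in O_K.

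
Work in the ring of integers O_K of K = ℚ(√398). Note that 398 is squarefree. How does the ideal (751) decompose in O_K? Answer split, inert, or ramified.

d = 398 ≡ 2 (mod 4), so O_K = ℤ[√398] and disc(K) = 4d = 1592.
Since gcd(751, 1592) = 1 the prime 751 does not ramify.
Legendre symbol by Euler's criterion: (398/751) ≡ 398^375 ≡ 1 (mod 751), i.e. (398/751) = 1.
Legendre symbol 1 ⇒ 751 is split.

751 splits in O_K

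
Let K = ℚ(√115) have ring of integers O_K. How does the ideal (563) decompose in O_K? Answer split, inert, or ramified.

p is inert

Since 115 ≢ 1 mod 4, the ring of integers is ℤ[√115] with discriminant 4·115 = 460.
Since gcd(563, 460) = 1 the prime 563 does not ramify.
Euler's criterion: 115^281 mod 563 = 562. Thus (115|563) = -1.
Legendre symbol -1 ⇒ 563 is inert.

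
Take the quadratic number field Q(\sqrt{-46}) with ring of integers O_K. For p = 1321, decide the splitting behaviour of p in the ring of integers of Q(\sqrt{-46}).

Since -46 ≢ 1 mod 4, the ring of integers is ℤ[√-46] with discriminant 4·(-46) = -184.
disc(K) = -184 is not divisible by 1321; 1321 is unramified.
Euler's criterion: (-46)^660 mod 1321 = 1320. Thus (-46|1321) = -1.
d is a non-residue mod p, hence 1321 remains inert in O_K.

p is inert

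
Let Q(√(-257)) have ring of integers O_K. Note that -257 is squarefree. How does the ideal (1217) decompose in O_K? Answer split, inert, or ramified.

p splits

d = -257 ≡ 3 (mod 4), so O_K = ℤ[√-257] and disc(K) = 4d = -1028.
disc(K) = -1028 is not divisible by 1217; 1217 is unramified.
Legendre symbol by Euler's criterion: (-257/1217) ≡ (-257)^608 ≡ 1 (mod 1217), i.e. (-257/1217) = 1.
Legendre symbol 1 ⇒ 1217 is split.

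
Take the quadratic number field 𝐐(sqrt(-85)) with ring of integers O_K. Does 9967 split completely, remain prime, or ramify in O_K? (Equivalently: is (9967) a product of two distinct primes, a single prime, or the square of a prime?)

inert — (9967) stays prime in O_K

Since -85 ≢ 1 mod 4, the ring of integers is ℤ[√-85] with discriminant 4·(-85) = -340.
disc(K) = -340 is not divisible by 9967; 9967 is unramified.
Legendre symbol by Euler's criterion: (-85/9967) ≡ (-85)^4983 ≡ 9966 (mod 9967), i.e. (-85/9967) = -1.
(-85/9967) = -1, so 9967 is inert.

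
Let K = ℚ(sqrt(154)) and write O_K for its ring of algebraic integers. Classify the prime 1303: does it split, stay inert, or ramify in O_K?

1303 splits in O_K

Since 154 ≢ 1 mod 4, the ring of integers is ℤ[√154] with discriminant 4·154 = 616.
Since gcd(1303, 616) = 1 the prime 1303 does not ramify.
Legendre symbol by Euler's criterion: (154/1303) ≡ 154^651 ≡ 1 (mod 1303), i.e. (154/1303) = 1.
(154/1303) = 1, so 1303 splits.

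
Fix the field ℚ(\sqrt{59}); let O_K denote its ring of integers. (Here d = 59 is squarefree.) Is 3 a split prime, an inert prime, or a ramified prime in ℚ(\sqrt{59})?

d = 59 ≡ 3 (mod 4), so O_K = ℤ[√59] and disc(K) = 4d = 236.
3 ∤ 236, so 3 is unramified.
Euler's criterion: 59^1 mod 3 = 2. Thus (59|3) = -1.
(59/3) = -1, so 3 is inert.

p is inert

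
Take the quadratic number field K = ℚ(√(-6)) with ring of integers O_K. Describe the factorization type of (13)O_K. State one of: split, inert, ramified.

-6 mod 4 = 2, hence disc K = 4·(-6) = -24 and O_K = ℤ[√-6].
Since gcd(13, -24) = 1 the prime 13 does not ramify.
Euler's criterion: (-6)^6 mod 13 = 12. Thus (-6|13) = -1.
(-6/13) = -1, so 13 is inert.

remains prime (inert)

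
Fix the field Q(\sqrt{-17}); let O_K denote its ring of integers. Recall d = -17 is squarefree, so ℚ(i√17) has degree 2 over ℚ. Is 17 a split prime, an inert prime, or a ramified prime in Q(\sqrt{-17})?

ramifies in O_K

-17 mod 4 = 3, hence disc K = 4·(-17) = -68 and O_K = ℤ[√-17].
Ramification test: 17 | -68. The prime 17 ramifies in K.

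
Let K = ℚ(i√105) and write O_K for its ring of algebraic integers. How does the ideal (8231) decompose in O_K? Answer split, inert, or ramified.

remains prime (inert)

d = -105 ≡ 3 (mod 4), so O_K = ℤ[√-105] and disc(K) = 4d = -420.
Since gcd(8231, -420) = 1 the prime 8231 does not ramify.
Compute (-105/8231) via Euler: 8126^((8231-1)/2) mod 8231 = 8230, so (-105/8231) = -1.
d is a non-residue mod p, hence 8231 remains inert in O_K.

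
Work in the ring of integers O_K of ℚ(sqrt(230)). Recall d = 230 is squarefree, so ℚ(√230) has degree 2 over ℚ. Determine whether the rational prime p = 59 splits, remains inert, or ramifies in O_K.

59 splits in O_K

Since 230 ≢ 1 mod 4, the ring of integers is ℤ[√230] with discriminant 4·230 = 920.
disc(K) = 920 is not divisible by 59; 59 is unramified.
(230/59) = 53^29 mod 59 = 1, giving Legendre symbol 1.
(230/59) = 1, so 59 splits.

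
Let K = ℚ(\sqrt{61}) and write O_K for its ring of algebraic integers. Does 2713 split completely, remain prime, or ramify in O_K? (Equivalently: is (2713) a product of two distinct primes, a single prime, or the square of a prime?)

Since 61 ≡ 1 mod 4, the ring of integers is ℤ[(1+√61)/2] with discriminant 61.
Since gcd(2713, 61) = 1 the prime 2713 does not ramify.
Legendre symbol by Euler's criterion: (61/2713) ≡ 61^1356 ≡ 2712 (mod 2713), i.e. (61/2713) = -1.
d is a non-residue mod p, hence 2713 remains inert in O_K.

inert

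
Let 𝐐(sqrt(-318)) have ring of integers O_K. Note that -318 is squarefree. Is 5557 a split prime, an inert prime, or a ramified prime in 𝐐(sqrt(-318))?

p splits

d = -318 ≡ 2 (mod 4), so O_K = ℤ[√-318] and disc(K) = 4d = -1272.
disc(K) = -1272 is not divisible by 5557; 5557 is unramified.
Compute (-318/5557) via Euler: 5239^((5557-1)/2) mod 5557 = 1, so (-318/5557) = 1.
d is a quadratic residue mod p, hence 5557 splits in O_K.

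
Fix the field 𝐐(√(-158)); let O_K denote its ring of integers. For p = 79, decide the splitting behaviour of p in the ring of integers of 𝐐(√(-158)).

ramified — (79) = 𝔭²

-158 mod 4 = 2, hence disc K = 4·(-158) = -632 and O_K = ℤ[√-158].
Ramification test: 79 | -632. The prime 79 ramifies in K.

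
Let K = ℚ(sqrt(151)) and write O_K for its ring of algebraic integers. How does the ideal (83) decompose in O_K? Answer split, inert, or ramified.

151 mod 4 = 3, hence disc K = 4·151 = 604 and O_K = ℤ[√151].
disc(K) = 604 is not divisible by 83; 83 is unramified.
Euler's criterion: 151^41 mod 83 = 1. Thus (151|83) = 1.
Legendre symbol 1 ⇒ 83 is split.

splits completely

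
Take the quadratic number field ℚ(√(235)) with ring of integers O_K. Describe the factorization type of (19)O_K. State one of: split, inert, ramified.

splits completely

d = 235 ≡ 3 (mod 4), so O_K = ℤ[√235] and disc(K) = 4d = 940.
disc(K) = 940 is not divisible by 19; 19 is unramified.
(235/19) = 7^9 mod 19 = 1, giving Legendre symbol 1.
Legendre symbol 1 ⇒ 19 is split.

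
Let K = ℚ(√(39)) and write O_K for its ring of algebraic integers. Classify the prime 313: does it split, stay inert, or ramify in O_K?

splits completely

39 mod 4 = 3, hence disc K = 4·39 = 156 and O_K = ℤ[√39].
disc(K) = 156 is not divisible by 313; 313 is unramified.
Euler's criterion: 39^156 mod 313 = 1. Thus (39|313) = 1.
Legendre symbol 1 ⇒ 313 is split.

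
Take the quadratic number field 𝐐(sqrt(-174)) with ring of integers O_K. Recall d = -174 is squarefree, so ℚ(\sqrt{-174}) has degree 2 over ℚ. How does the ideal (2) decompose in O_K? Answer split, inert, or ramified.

ramified

Since -174 ≢ 1 mod 4, the ring of integers is ℤ[√-174] with discriminant 4·(-174) = -696.
disc(K) = -696 = 2·(-348), so p = 2 is ramified.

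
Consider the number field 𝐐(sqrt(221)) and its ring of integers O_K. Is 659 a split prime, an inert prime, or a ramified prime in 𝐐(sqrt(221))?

Since 221 ≡ 1 mod 4, the ring of integers is ℤ[(1+√221)/2] with discriminant 221.
disc(K) = 221 is not divisible by 659; 659 is unramified.
(221/659) = 221^329 mod 659 = 1, giving Legendre symbol 1.
Legendre symbol 1 ⇒ 659 is split.

split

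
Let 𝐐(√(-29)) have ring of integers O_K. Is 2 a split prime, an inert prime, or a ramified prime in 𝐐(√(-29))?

ramified

Since -29 ≢ 1 mod 4, the ring of integers is ℤ[√-29] with discriminant 4·(-29) = -116.
disc(K) = -116 = 2·(-58), so p = 2 is ramified.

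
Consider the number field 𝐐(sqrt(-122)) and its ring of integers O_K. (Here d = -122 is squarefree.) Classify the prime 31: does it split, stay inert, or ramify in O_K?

-122 mod 4 = 2, hence disc K = 4·(-122) = -488 and O_K = ℤ[√-122].
31 ∤ -488, so 31 is unramified.
(-122/31) = 2^15 mod 31 = 1, giving Legendre symbol 1.
(-122/31) = 1, so 31 splits.

splits completely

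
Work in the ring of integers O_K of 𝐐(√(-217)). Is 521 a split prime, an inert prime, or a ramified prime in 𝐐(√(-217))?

d = -217 ≡ 3 (mod 4), so O_K = ℤ[√-217] and disc(K) = 4d = -868.
disc(K) = -868 is not divisible by 521; 521 is unramified.
Euler's criterion: (-217)^260 mod 521 = 520. Thus (-217|521) = -1.
Legendre symbol -1 ⇒ 521 is inert.

remains prime (inert)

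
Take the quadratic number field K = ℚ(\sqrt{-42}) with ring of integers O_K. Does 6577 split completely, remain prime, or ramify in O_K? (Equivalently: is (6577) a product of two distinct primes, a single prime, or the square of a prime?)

6577 splits in O_K

-42 mod 4 = 2, hence disc K = 4·(-42) = -168 and O_K = ℤ[√-42].
Since gcd(6577, -168) = 1 the prime 6577 does not ramify.
Compute (-42/6577) via Euler: 6535^((6577-1)/2) mod 6577 = 1, so (-42/6577) = 1.
d is a quadratic residue mod p, hence 6577 splits in O_K.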